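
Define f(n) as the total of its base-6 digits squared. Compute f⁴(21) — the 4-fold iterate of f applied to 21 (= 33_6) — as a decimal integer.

17

21 = (3,3)_6 → 3² + 3² = 18
18 = (3,0)_6 → 3² + 0² = 9
9 = (1,3)_6 → 1² + 3² = 10
10 = (1,4)_6 → 1² + 4² = 17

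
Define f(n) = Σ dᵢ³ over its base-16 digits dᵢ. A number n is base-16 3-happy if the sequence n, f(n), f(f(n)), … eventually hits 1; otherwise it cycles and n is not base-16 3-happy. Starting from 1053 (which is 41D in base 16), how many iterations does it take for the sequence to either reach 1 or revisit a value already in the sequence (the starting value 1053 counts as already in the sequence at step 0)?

4

1053 = (4,1,13)_16 → 4³ + 1³ + 13³ = 2262
2262 = (8,13,6)_16 → 8³ + 13³ + 6³ = 2925
2925 = (11,6,13)_16 → 11³ + 6³ + 13³ = 3744
3744 = (14,10,0)_16 → 14³ + 10³ + 0³ = 3744  — 3744 repeats.
That took 4 steps.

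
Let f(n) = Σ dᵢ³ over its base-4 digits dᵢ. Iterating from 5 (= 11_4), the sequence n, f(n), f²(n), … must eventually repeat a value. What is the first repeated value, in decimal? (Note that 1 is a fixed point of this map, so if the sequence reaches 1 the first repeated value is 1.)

5 = (1,1)_4 → 1³ + 1³ = 2
2 = (2)_4 → 2³ = 8
8 = (2,0)_4 → 2³ + 0³ = 8  — 8 already appeared earlier.

8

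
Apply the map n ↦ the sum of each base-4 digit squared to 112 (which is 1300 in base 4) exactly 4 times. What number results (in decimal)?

112 = (1,3,0,0)_4 → 1² + 3² + 0² + 0² = 10
10 = (2,2)_4 → 2² + 2² = 8
8 = (2,0)_4 → 2² + 0² = 4
4 = (1,0)_4 → 1² + 0² = 1

1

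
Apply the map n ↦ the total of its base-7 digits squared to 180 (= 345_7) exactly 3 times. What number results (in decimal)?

4

180 = (3,4,5)_7 → 50
50 = (1,0,1)_7 → 2
2 = (2)_7 → 4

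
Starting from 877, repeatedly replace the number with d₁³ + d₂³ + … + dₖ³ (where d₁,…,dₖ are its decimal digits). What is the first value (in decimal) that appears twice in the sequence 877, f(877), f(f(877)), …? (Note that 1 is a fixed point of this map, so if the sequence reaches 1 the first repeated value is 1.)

877 → 1198
1198 → 1243
1243 → 100
100 → 1  — reached the fixed point 1.
1 → 1, so 1 is the first repeated value.

1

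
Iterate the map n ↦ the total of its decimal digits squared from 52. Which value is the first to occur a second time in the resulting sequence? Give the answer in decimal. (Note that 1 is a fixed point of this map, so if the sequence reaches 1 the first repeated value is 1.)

52 → 5² + 2² = 25 + 4 = 29
29 → 2² + 9² = 4 + 81 = 85
85 → 8² + 5² = 64 + 25 = 89
89 → 8² + 9² = 64 + 81 = 145
145 → 1² + 4² + 5² = 1 + 16 + 25 = 42
42 → 4² + 2² = 16 + 4 = 20
20 → 2² + 0² = 4 + 0 = 4
4 → 4² = 16
16 → 1² + 6² = 1 + 36 = 37
37 → 3² + 7² = 9 + 49 = 58
58 → 5² + 8² = 25 + 64 = 89  — 89 already appeared earlier.

89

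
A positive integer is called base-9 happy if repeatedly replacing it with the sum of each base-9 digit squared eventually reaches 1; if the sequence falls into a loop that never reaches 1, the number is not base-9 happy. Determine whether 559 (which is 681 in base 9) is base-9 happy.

base-9 happy

559 = (6,8,1)_9 → 101
101 = (1,2,2)_9 → 9
9 = (1,0)_9 → 1  — reached 1.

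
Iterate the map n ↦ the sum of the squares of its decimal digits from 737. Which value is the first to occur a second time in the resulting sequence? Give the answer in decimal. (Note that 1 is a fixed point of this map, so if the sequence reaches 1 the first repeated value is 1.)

89

737 → 7² + 3² + 7² = 49 + 9 + 49 = 107
107 → 1² + 0² + 7² = 1 + 0 + 49 = 50
50 → 5² + 0² = 25 + 0 = 25
25 → 2² + 5² = 4 + 25 = 29
29 → 2² + 9² = 4 + 81 = 85
85 → 8² + 5² = 64 + 25 = 89
89 → 8² + 9² = 64 + 81 = 145
145 → 1² + 4² + 5² = 1 + 16 + 25 = 42
42 → 4² + 2² = 16 + 4 = 20
20 → 2² + 0² = 4 + 0 = 4
4 → 4² = 16
16 → 1² + 6² = 1 + 36 = 37
37 → 3² + 7² = 9 + 49 = 58
58 → 5² + 8² = 25 + 64 = 89  — 89 already appeared earlier.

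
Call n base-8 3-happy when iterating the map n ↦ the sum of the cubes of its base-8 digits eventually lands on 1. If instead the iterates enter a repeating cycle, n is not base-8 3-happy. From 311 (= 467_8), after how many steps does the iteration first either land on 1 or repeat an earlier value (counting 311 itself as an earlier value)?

12

311 = (4,6,7)_8 → 4³ + 6³ + 7³ = 64 + 216 + 343 = 623
623 = (1,1,5,7)_8 → 1³ + 1³ + 5³ + 7³ = 1 + 1 + 125 + 343 = 470
470 = (7,2,6)_8 → 7³ + 2³ + 6³ = 343 + 8 + 216 = 567
567 = (1,0,6,7)_8 → 1³ + 0³ + 6³ + 7³ = 1 + 0 + 216 + 343 = 560
560 = (1,0,6,0)_8 → 1³ + 0³ + 6³ + 0³ = 1 + 0 + 216 + 0 = 217
217 = (3,3,1)_8 → 3³ + 3³ + 1³ = 27 + 27 + 1 = 55
55 = (6,7)_8 → 6³ + 7³ = 216 + 343 = 559
559 = (1,0,5,7)_8 → 1³ + 0³ + 5³ + 7³ = 1 + 0 + 125 + 343 = 469
469 = (7,2,5)_8 → 7³ + 2³ + 5³ = 343 + 8 + 125 = 476
476 = (7,3,4)_8 → 7³ + 3³ + 4³ = 343 + 27 + 64 = 434
434 = (6,6,2)_8 → 6³ + 6³ + 2³ = 216 + 216 + 8 = 440
440 = (6,7,0)_8 → 6³ + 7³ + 0³ = 216 + 343 + 0 = 559  — 559 repeats.
That took 12 steps.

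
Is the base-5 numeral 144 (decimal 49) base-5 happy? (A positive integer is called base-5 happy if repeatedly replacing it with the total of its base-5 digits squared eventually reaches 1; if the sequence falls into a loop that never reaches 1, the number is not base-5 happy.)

49 = (1,4,4)_5 → 1² + 4² + 4² = 1 + 16 + 16 = 33
33 = (1,1,3)_5 → 1² + 1² + 3² = 1 + 1 + 9 = 11
11 = (2,1)_5 → 2² + 1² = 4 + 1 = 5
5 = (1,0)_5 → 1² + 0² = 1 + 0 = 1  — reached 1.

base-5 happy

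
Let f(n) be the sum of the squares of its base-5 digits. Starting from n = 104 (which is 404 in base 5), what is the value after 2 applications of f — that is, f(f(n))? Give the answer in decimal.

6

104 = (4,0,4)_5 → 4² + 0² + 4² = 16 + 0 + 16 = 32
32 = (1,1,2)_5 → 1² + 1² + 2² = 1 + 1 + 4 = 6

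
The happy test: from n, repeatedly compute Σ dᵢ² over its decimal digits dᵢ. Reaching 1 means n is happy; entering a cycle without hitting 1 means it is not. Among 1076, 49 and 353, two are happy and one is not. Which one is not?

1076: 1076 → 86 → 100 → 1  — reaches 1 (happy)
49: 49 → 97 → 130 → 10 → 1  — reaches 1 (happy)
353: 353 → 43 → 25 → 29 → 85 → 89 → 145 → 42 → 20 → 4 → 16 → 37 → 58 → 89  — repeats 89 (not happy)

353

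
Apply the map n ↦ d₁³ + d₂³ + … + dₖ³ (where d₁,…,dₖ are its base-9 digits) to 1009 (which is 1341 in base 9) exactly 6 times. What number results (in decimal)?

409

1009 = (1,3,4,1)_9 → 93
93 = (1,1,3)_9 → 29
29 = (3,2)_9 → 35
35 = (3,8)_9 → 539
539 = (6,5,8)_9 → 853
853 = (1,1,4,7)_9 → 409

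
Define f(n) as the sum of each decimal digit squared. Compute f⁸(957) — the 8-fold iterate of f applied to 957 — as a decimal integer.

89

957 → 9² + 5² + 7² = 81 + 25 + 49 = 155
155 → 1² + 5² + 5² = 1 + 25 + 25 = 51
51 → 5² + 1² = 25 + 1 = 26
26 → 2² + 6² = 4 + 36 = 40
40 → 4² + 0² = 16 + 0 = 16
16 → 1² + 6² = 1 + 36 = 37
37 → 3² + 7² = 9 + 49 = 58
58 → 5² + 8² = 25 + 64 = 89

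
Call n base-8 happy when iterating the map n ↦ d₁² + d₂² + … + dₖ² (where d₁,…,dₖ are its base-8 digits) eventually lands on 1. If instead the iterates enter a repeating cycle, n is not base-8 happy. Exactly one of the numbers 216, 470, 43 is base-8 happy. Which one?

216: 216 → 18 → 8 → 1  — reaches 1 (base-8 happy)
470: 470 → 89 → 11 → 10 → 5 → 25 → 10  — repeats 10 (not base-8 happy)
43: 43 → 34 → 20 → 20  — repeats 20 (not base-8 happy)

216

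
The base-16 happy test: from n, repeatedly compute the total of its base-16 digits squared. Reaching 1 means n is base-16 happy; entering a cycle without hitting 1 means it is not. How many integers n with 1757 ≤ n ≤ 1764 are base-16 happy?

1757: 1757 → 374 → 86 → 61 → 178 → 125 → 218 → 269 → 170 → 200 → 208 → 169 → 181 → 146 → 85 → 50 → 13 → 169  (repeats 169)
1758: 1758 → 401 → 83 → 34 → 8 → 64 → 16 → 1  (reaches 1)
1759: 1759 → 430 → 297 → 86 → 61 → 178 → 125 → 218 → 269 → 170 → 200 → 208 → 169 → 181 → 146 → 85 → 50 → 13 → 169  (repeats 169)
1760: 1760 → 232 → 260 → 17 → 2 → 4 → 16 → 1  (reaches 1)
1761: 1761 → 233 → 277 → 27 → 122 → 149 → 106 → 136 → 128 → 64 → 16 → 1  (reaches 1)
1762: 1762 → 236 → 340 → 42 → 104 → 100 → 52 → 25 → 82 → 29 → 170 → 200 → 208 → 169 → 181 → 146 → 85 → 50 → 13 → 169  (repeats 169)
1763: 1763 → 241 → 226 → 200 → 208 → 169 → 181 → 146 → 85 → 50 → 13 → 169  (repeats 169)
1764: 1764 → 248 → 289 → 6 → 36 → 20 → 17 → 2 → 4 → 16 → 1  (reaches 1)
base-16 happy: 1758, 1760, 1761, 1764

4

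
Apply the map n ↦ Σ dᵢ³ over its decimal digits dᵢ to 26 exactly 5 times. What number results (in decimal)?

26 → 2³ + 6³ = 8 + 216 = 224
224 → 2³ + 2³ + 4³ = 8 + 8 + 64 = 80
80 → 8³ + 0³ = 512 + 0 = 512
512 → 5³ + 1³ + 2³ = 125 + 1 + 8 = 134
134 → 1³ + 3³ + 4³ = 1 + 27 + 64 = 92

92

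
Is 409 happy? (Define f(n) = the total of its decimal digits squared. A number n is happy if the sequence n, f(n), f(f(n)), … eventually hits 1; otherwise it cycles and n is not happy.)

409 → 4² + 0² + 9² = 97
97 → 9² + 7² = 130
130 → 1² + 3² + 0² = 10
10 → 1² + 0² = 1  — reached 1.

happy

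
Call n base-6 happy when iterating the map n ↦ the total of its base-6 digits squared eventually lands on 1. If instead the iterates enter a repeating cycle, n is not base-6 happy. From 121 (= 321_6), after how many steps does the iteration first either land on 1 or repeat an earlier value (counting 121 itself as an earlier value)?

11

121 = (3,2,1)_6 → 3² + 2² + 1² = 14
14 = (2,2)_6 → 2² + 2² = 8
8 = (1,2)_6 → 1² + 2² = 5
5 = (5)_6 → 5² = 25
25 = (4,1)_6 → 4² + 1² = 17
17 = (2,5)_6 → 2² + 5² = 29
29 = (4,5)_6 → 4² + 5² = 41
41 = (1,0,5)_6 → 1² + 0² + 5² = 26
26 = (4,2)_6 → 4² + 2² = 20
20 = (3,2)_6 → 3² + 2² = 13
13 = (2,1)_6 → 2² + 1² = 5  — 5 repeats.
That took 11 steps.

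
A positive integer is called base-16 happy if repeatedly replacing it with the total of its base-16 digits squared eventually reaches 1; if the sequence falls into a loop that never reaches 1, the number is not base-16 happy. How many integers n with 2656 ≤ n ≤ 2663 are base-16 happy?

2656: 2656 → 136 → 128 → 64 → 16 → 1  — base-16 happy
2657: 2657 → 137 → 145 → 82 → 29 → 170 → 200 → 208 → 169 → 181 → 146 → 85 → 50 → 13 → 169  — not base-16 happy
2658: 2658 → 140 → 208 → 169 → 181 → 146 → 85 → 50 → 13 → 169  — not base-16 happy
2659: 2659 → 145 → 82 → 29 → 170 → 200 → 208 → 169 → 181 → 146 → 85 → 50 → 13 → 169  — not base-16 happy
2660: 2660 → 152 → 145 → 82 → 29 → 170 → 200 → 208 → 169 → 181 → 146 → 85 → 50 → 13 → 169  — not base-16 happy
2661: 2661 → 161 → 101 → 61 → 178 → 125 → 218 → 269 → 170 → 200 → 208 → 169 → 181 → 146 → 85 → 50 → 13 → 169  — not base-16 happy
2662: 2662 → 172 → 244 → 241 → 226 → 200 → 208 → 169 → 181 → 146 → 85 → 50 → 13 → 169  — not base-16 happy
2663: 2663 → 185 → 202 → 244 → 241 → 226 → 200 → 208 → 169 → 181 → 146 → 85 → 50 → 13 → 169  — not base-16 happy
base-16 happy: 2656

1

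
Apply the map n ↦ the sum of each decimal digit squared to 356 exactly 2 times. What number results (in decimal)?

49

356 → 3² + 5² + 6² = 9 + 25 + 36 = 70
70 → 7² + 0² = 49 + 0 = 49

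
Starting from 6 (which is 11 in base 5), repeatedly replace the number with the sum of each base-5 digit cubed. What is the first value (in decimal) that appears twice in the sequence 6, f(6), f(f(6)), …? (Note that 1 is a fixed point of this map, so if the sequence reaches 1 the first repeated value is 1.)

6 = (1,1)_5 → 1³ + 1³ = 1 + 1 = 2
2 = (2)_5 → 2³ = 8
8 = (1,3)_5 → 1³ + 3³ = 1 + 27 = 28
28 = (1,0,3)_5 → 1³ + 0³ + 3³ = 1 + 0 + 27 = 28  — 28 already appeared earlier.

28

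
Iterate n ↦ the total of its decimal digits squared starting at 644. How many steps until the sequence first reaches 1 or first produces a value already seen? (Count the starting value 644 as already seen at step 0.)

3

644 → 68
68 → 100
100 → 1  — reached 1.
That took 3 steps.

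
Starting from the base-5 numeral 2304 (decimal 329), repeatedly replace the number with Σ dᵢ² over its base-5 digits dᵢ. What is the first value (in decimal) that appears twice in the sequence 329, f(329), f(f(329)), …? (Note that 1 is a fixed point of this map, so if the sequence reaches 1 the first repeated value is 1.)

329 = (2,3,0,4)_5 → 29
29 = (1,0,4)_5 → 17
17 = (3,2)_5 → 13
13 = (2,3)_5 → 13  — 13 already appeared earlier.

13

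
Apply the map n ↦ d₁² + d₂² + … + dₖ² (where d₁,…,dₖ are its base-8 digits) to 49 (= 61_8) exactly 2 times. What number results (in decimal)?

41

49 = (6,1)_8 → 37
37 = (4,5)_8 → 41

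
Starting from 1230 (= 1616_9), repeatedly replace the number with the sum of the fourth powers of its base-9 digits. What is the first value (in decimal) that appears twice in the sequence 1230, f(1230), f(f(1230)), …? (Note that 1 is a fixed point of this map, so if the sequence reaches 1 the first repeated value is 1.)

722

1230 = (1,6,1,6)_9 → 1⁴ + 6⁴ + 1⁴ + 6⁴ = 1 + 1296 + 1 + 1296 = 2594
2594 = (3,5,0,2)_9 → 3⁴ + 5⁴ + 0⁴ + 2⁴ = 81 + 625 + 0 + 16 = 722
722 = (8,8,2)_9 → 8⁴ + 8⁴ + 2⁴ = 4096 + 4096 + 16 = 8208
8208 = (1,2,2,3,0)_9 → 1⁴ + 2⁴ + 2⁴ + 3⁴ + 0⁴ = 1 + 16 + 16 + 81 + 0 = 114
114 = (1,3,6)_9 → 1⁴ + 3⁴ + 6⁴ = 1 + 81 + 1296 = 1378
1378 = (1,8,0,1)_9 → 1⁴ + 8⁴ + 0⁴ + 1⁴ = 1 + 4096 + 0 + 1 = 4098
4098 = (5,5,5,3)_9 → 5⁴ + 5⁴ + 5⁴ + 3⁴ = 625 + 625 + 625 + 81 = 1956
1956 = (2,6,1,3)_9 → 2⁴ + 6⁴ + 1⁴ + 3⁴ = 16 + 1296 + 1 + 81 = 1394
1394 = (1,8,1,8)_9 → 1⁴ + 8⁴ + 1⁴ + 8⁴ = 1 + 4096 + 1 + 4096 = 8194
8194 = (1,2,2,1,4)_9 → 1⁴ + 2⁴ + 2⁴ + 1⁴ + 4⁴ = 1 + 16 + 16 + 1 + 256 = 290
290 = (3,5,2)_9 → 3⁴ + 5⁴ + 2⁴ = 81 + 625 + 16 = 722  — 722 already appeared earlier.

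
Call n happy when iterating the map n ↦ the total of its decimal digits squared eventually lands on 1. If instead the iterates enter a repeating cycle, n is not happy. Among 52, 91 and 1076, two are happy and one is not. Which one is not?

52

52: 52 → 29 → 85 → 89 → 145 → 42 → 20 → 4 → 16 → 37 → 58 → 89  — repeats 89 (not happy)
91: 91 → 82 → 68 → 100 → 1  — reaches 1 (happy)
1076: 1076 → 86 → 100 → 1  — reaches 1 (happy)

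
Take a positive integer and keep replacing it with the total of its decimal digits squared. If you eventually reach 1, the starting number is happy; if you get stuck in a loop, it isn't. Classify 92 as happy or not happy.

not happy

92 → 9² + 2² = 81 + 4 = 85
85 → 8² + 5² = 64 + 25 = 89
89 → 8² + 9² = 64 + 81 = 145
145 → 1² + 4² + 5² = 1 + 16 + 25 = 42
42 → 4² + 2² = 16 + 4 = 20
20 → 2² + 0² = 4 + 0 = 4
4 → 4² = 16
16 → 1² + 6² = 1 + 36 = 37
37 → 3² + 7² = 9 + 49 = 58
58 → 5² + 8² = 25 + 64 = 89  — 89 already seen; the sequence cycles without reaching 1.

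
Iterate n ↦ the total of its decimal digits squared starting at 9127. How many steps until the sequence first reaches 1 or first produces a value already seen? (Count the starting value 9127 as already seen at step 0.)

9127 → 135
135 → 35
35 → 34
34 → 25
25 → 29
29 → 85
85 → 89
89 → 145
145 → 42
42 → 20
20 → 4
4 → 16
16 → 37
37 → 58
58 → 89  — 89 repeats.
That took 15 steps.

15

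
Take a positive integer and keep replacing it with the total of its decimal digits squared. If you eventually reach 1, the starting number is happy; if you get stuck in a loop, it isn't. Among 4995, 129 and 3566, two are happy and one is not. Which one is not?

4995: 4995 → 203 → 13 → 10 → 1  — reaches 1 (happy)
129: 129 → 86 → 100 → 1  — reaches 1 (happy)
3566: 3566 → 106 → 37 → 58 → 89 → 145 → 42 → 20 → 4 → 16 → 37  — repeats 37 (not happy)

3566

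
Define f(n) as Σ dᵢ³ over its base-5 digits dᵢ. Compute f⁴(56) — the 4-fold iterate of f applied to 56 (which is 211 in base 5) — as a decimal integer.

56 = (2,1,1)_5 → 2³ + 1³ + 1³ = 10
10 = (2,0)_5 → 2³ + 0³ = 8
8 = (1,3)_5 → 1³ + 3³ = 28
28 = (1,0,3)_5 → 1³ + 0³ + 3³ = 28

28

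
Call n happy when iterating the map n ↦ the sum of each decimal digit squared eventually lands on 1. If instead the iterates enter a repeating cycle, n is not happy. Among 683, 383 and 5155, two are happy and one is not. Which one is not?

5155

683: 683 → 109 → 82 → 68 → 100 → 1  — reaches 1 (happy)
383: 383 → 82 → 68 → 100 → 1  — reaches 1 (happy)
5155: 5155 → 76 → 85 → 89 → 145 → 42 → 20 → 4 → 16 → 37 → 58 → 89  — repeats 89 (not happy)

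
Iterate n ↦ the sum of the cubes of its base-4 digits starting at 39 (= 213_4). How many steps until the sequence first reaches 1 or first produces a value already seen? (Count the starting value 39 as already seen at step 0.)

3

39 = (2,1,3)_4 → 2³ + 1³ + 3³ = 8 + 1 + 27 = 36
36 = (2,1,0)_4 → 2³ + 1³ + 0³ = 8 + 1 + 0 = 9
9 = (2,1)_4 → 2³ + 1³ = 8 + 1 = 9  — 9 repeats.
That took 3 steps.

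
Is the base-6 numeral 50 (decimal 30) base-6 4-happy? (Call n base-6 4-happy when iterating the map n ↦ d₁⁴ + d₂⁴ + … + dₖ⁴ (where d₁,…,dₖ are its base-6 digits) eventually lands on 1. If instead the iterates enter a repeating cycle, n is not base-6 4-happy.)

not base-6 4-happy

30 = (5,0)_6 → 5⁴ + 0⁴ = 625 + 0 = 625
625 = (2,5,2,1)_6 → 2⁴ + 5⁴ + 2⁴ + 1⁴ = 16 + 625 + 16 + 1 = 658
658 = (3,0,1,4)_6 → 3⁴ + 0⁴ + 1⁴ + 4⁴ = 81 + 0 + 1 + 256 = 338
338 = (1,3,2,2)_6 → 1⁴ + 3⁴ + 2⁴ + 2⁴ = 1 + 81 + 16 + 16 = 114
114 = (3,1,0)_6 → 3⁴ + 1⁴ + 0⁴ = 81 + 1 + 0 = 82
82 = (2,1,4)_6 → 2⁴ + 1⁴ + 4⁴ = 16 + 1 + 256 = 273
273 = (1,1,3,3)_6 → 1⁴ + 1⁴ + 3⁴ + 3⁴ = 1 + 1 + 81 + 81 = 164
164 = (4,3,2)_6 → 4⁴ + 3⁴ + 2⁴ = 256 + 81 + 16 = 353
353 = (1,3,4,5)_6 → 1⁴ + 3⁴ + 4⁴ + 5⁴ = 1 + 81 + 256 + 625 = 963
963 = (4,2,4,3)_6 → 4⁴ + 2⁴ + 4⁴ + 3⁴ = 256 + 16 + 256 + 81 = 609
609 = (2,4,5,3)_6 → 2⁴ + 4⁴ + 5⁴ + 3⁴ = 16 + 256 + 625 + 81 = 978
978 = (4,3,1,0)_6 → 4⁴ + 3⁴ + 1⁴ + 0⁴ = 256 + 81 + 1 + 0 = 338  — 338 already seen; the sequence cycles without reaching 1.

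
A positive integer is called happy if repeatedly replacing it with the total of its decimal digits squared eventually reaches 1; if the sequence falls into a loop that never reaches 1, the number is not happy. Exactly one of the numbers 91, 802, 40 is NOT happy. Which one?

91: 91 → 82 → 68 → 100 → 1  — reaches 1 (happy)
802: 802 → 68 → 100 → 1  — reaches 1 (happy)
40: 40 → 16 → 37 → 58 → 89 → 145 → 42 → 20 → 4 → 16  — repeats 16 (not happy)

40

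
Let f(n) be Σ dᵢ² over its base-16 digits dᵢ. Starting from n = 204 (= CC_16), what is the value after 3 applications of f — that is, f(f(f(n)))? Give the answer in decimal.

204 = (12,12)_16 → 12² + 12² = 288
288 = (1,2,0)_16 → 1² + 2² + 0² = 5
5 = (5)_16 → 5² = 25

25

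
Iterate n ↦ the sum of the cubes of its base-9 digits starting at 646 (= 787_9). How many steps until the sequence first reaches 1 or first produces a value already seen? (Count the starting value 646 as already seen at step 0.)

646 = (7,8,7)_9 → 7³ + 8³ + 7³ = 1198
1198 = (1,5,7,1)_9 → 1³ + 5³ + 7³ + 1³ = 470
470 = (5,7,2)_9 → 5³ + 7³ + 2³ = 476
476 = (5,7,8)_9 → 5³ + 7³ + 8³ = 980
980 = (1,3,0,8)_9 → 1³ + 3³ + 0³ + 8³ = 540
540 = (6,6,0)_9 → 6³ + 6³ + 0³ = 432
432 = (5,3,0)_9 → 5³ + 3³ + 0³ = 152
152 = (1,7,8)_9 → 1³ + 7³ + 8³ = 856
856 = (1,1,5,1)_9 → 1³ + 1³ + 5³ + 1³ = 128
128 = (1,5,2)_9 → 1³ + 5³ + 2³ = 134
134 = (1,5,8)_9 → 1³ + 5³ + 8³ = 638
638 = (7,7,8)_9 → 7³ + 7³ + 8³ = 1198  — 1198 repeats.
That took 12 steps.

12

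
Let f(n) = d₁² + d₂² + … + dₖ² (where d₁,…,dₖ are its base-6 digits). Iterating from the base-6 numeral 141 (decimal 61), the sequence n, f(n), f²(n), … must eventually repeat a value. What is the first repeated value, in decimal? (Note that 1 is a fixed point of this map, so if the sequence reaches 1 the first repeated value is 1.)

61 = (1,4,1)_6 → 1² + 4² + 1² = 18
18 = (3,0)_6 → 3² + 0² = 9
9 = (1,3)_6 → 1² + 3² = 10
10 = (1,4)_6 → 1² + 4² = 17
17 = (2,5)_6 → 2² + 5² = 29
29 = (4,5)_6 → 4² + 5² = 41
41 = (1,0,5)_6 → 1² + 0² + 5² = 26
26 = (4,2)_6 → 4² + 2² = 20
20 = (3,2)_6 → 3² + 2² = 13
13 = (2,1)_6 → 2² + 1² = 5
5 = (5)_6 → 5² = 25
25 = (4,1)_6 → 4² + 1² = 17  — 17 already appeared earlier.

17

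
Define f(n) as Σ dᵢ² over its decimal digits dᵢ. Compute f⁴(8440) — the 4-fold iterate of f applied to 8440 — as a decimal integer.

26

8440 → 96
96 → 117
117 → 51
51 → 26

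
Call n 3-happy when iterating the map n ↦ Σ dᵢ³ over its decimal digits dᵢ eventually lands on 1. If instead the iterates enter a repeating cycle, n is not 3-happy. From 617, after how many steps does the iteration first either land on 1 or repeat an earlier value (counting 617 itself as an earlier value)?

617 → 6³ + 1³ + 7³ = 560
560 → 5³ + 6³ + 0³ = 341
341 → 3³ + 4³ + 1³ = 92
92 → 9³ + 2³ = 737
737 → 7³ + 3³ + 7³ = 713
713 → 7³ + 1³ + 3³ = 371
371 → 3³ + 7³ + 1³ = 371  — 371 repeats.
That took 7 steps.

7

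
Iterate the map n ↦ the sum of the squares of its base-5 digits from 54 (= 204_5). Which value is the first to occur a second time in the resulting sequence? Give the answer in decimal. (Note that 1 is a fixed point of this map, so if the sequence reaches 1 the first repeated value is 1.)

16

54 = (2,0,4)_5 → 2² + 0² + 4² = 4 + 0 + 16 = 20
20 = (4,0)_5 → 4² + 0² = 16 + 0 = 16
16 = (3,1)_5 → 3² + 1² = 9 + 1 = 10
10 = (2,0)_5 → 2² + 0² = 4 + 0 = 4
4 = (4)_5 → 4² = 16  — 16 already appeared earlier.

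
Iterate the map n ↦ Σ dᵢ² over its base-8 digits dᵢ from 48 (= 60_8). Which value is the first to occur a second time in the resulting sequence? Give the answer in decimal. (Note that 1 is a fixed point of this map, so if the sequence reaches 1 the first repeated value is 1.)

16

48 = (6,0)_8 → 6² + 0² = 36 + 0 = 36
36 = (4,4)_8 → 4² + 4² = 16 + 16 = 32
32 = (4,0)_8 → 4² + 0² = 16 + 0 = 16
16 = (2,0)_8 → 2² + 0² = 4 + 0 = 4
4 = (4)_8 → 4² = 16  — 16 already appeared earlier.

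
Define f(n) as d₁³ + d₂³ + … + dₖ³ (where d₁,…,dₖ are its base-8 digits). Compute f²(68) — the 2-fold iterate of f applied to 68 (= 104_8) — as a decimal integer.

68 = (1,0,4)_8 → 1³ + 0³ + 4³ = 65
65 = (1,0,1)_8 → 1³ + 0³ + 1³ = 2

2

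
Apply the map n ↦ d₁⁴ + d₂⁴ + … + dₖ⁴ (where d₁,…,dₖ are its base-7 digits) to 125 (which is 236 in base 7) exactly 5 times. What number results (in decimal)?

125 = (2,3,6)_7 → 2⁴ + 3⁴ + 6⁴ = 1393
1393 = (4,0,3,0)_7 → 4⁴ + 0⁴ + 3⁴ + 0⁴ = 337
337 = (6,6,1)_7 → 6⁴ + 6⁴ + 1⁴ = 2593
2593 = (1,0,3,6,3)_7 → 1⁴ + 0⁴ + 3⁴ + 6⁴ + 3⁴ = 1459
1459 = (4,1,5,3)_7 → 4⁴ + 1⁴ + 5⁴ + 3⁴ = 963

963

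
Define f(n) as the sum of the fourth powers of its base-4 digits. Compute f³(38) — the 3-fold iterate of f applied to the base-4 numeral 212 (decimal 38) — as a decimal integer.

38 = (2,1,2)_4 → 33
33 = (2,0,1)_4 → 17
17 = (1,0,1)_4 → 2

2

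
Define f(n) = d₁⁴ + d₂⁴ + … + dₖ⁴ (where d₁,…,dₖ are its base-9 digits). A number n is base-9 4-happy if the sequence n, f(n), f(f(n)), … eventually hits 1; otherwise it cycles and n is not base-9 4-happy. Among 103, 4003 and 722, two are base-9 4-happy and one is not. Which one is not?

103: 103 → 273 → 243 → 81 → 1  — reaches 1 (base-9 4-happy)
4003: 4003 → 3363 → 2433 → 243 → 81 → 1  — reaches 1 (base-9 4-happy)
722: 722 → 8208 → 114 → 1378 → 4098 → 1956 → 1394 → 8194 → 290 → 722  — repeats 722 (not base-9 4-happy)

722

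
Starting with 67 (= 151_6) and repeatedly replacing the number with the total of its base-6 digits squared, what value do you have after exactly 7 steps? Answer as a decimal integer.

20

67 = (1,5,1)_6 → 1² + 5² + 1² = 27
27 = (4,3)_6 → 4² + 3² = 25
25 = (4,1)_6 → 4² + 1² = 17
17 = (2,5)_6 → 2² + 5² = 29
29 = (4,5)_6 → 4² + 5² = 41
41 = (1,0,5)_6 → 1² + 0² + 5² = 26
26 = (4,2)_6 → 4² + 2² = 20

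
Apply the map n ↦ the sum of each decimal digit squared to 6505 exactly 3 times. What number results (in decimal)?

1

6505 → 6² + 5² + 0² + 5² = 36 + 25 + 0 + 25 = 86
86 → 8² + 6² = 64 + 36 = 100
100 → 1² + 0² + 0² = 1 + 0 + 0 = 1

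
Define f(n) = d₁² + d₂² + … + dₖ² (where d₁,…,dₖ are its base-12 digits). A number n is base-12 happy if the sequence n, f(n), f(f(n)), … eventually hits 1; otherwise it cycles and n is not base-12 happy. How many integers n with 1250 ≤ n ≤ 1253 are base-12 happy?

1

1250: 1250 → 132 → 121 → 101 → 89 → 74 → 40 → 25 → 5 → 25  (repeats 25)
1251: 1251 → 137 → 146 → 5 → 25 → 5  (repeats 5)
1252: 1252 → 144 → 1  (reaches 1)
1253: 1253 → 153 → 82 → 136 → 137 → 146 → 5 → 25 → 5  (repeats 5)
base-12 happy: 1252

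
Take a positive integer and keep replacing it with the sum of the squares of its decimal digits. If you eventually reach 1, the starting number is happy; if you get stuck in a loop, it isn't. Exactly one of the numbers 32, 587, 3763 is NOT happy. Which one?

587

32: 32 → 13 → 10 → 1  — reaches 1 (happy)
587: 587 → 138 → 74 → 65 → 61 → 37 → 58 → 89 → 145 → 42 → 20 → 4 → 16 → 37  — repeats 37 (not happy)
3763: 3763 → 103 → 10 → 1  — reaches 1 (happy)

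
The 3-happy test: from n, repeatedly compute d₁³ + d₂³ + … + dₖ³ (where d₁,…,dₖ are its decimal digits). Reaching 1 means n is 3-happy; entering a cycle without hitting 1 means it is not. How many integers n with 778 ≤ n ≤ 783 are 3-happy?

1

778: 778 → 1198 → 1243 → 100 → 1  — 3-happy
779: 779 → 1415 → 191 → 731 → 371 → 371  — not 3-happy
780: 780 → 855 → 762 → 567 → 684 → 792 → 1080 → 513 → 153 → 153  — not 3-happy
781: 781 → 856 → 853 → 664 → 496 → 1009 → 730 → 370 → 370  — not 3-happy
782: 782 → 863 → 755 → 593 → 881 → 1025 → 134 → 92 → 737 → 713 → 371 → 371  — not 3-happy
783: 783 → 882 → 1032 → 36 → 243 → 99 → 1458 → 702 → 351 → 153 → 153  — not 3-happy
3-happy: 778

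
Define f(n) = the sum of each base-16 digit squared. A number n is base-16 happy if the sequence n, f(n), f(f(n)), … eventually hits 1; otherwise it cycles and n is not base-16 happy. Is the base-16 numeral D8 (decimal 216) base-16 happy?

base-16 happy

216 = (13,8)_16 → 13² + 8² = 233
233 = (14,9)_16 → 14² + 9² = 277
277 = (1,1,5)_16 → 1² + 1² + 5² = 27
27 = (1,11)_16 → 1² + 11² = 122
122 = (7,10)_16 → 7² + 10² = 149
149 = (9,5)_16 → 9² + 5² = 106
106 = (6,10)_16 → 6² + 10² = 136
136 = (8,8)_16 → 8² + 8² = 128
128 = (8,0)_16 → 8² + 0² = 64
64 = (4,0)_16 → 4² + 0² = 16
16 = (1,0)_16 → 1² + 0² = 1  — reached 1.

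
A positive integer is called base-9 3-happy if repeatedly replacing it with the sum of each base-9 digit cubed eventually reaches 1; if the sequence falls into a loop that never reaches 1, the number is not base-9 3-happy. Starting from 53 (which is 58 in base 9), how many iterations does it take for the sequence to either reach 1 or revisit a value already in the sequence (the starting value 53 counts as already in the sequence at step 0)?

53 = (5,8)_9 → 5³ + 8³ = 637
637 = (7,7,7)_9 → 7³ + 7³ + 7³ = 1029
1029 = (1,3,6,3)_9 → 1³ + 3³ + 6³ + 3³ = 271
271 = (3,3,1)_9 → 3³ + 3³ + 1³ = 55
55 = (6,1)_9 → 6³ + 1³ = 217
217 = (2,6,1)_9 → 2³ + 6³ + 1³ = 225
225 = (2,7,0)_9 → 2³ + 7³ + 0³ = 351
351 = (4,3,0)_9 → 4³ + 3³ + 0³ = 91
91 = (1,1,1)_9 → 1³ + 1³ + 1³ = 3
3 = (3)_9 → 3³ = 27
27 = (3,0)_9 → 3³ + 0³ = 27  — 27 repeats.
That took 11 steps.

11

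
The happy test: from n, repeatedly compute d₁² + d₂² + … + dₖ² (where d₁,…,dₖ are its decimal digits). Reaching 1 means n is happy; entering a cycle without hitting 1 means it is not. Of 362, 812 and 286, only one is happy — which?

362: 362 → 49 → 97 → 130 → 10 → 1  — reaches 1 (happy)
812: 812 → 69 → 117 → 51 → 26 → 40 → 16 → 37 → 58 → 89 → 145 → 42 → 20 → 4 → 16  — repeats 16 (not happy)
286: 286 → 104 → 17 → 50 → 25 → 29 → 85 → 89 → 145 → 42 → 20 → 4 → 16 → 37 → 58 → 89  — repeats 89 (not happy)

362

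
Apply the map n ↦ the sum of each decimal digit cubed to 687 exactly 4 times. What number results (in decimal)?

225

687 → 6³ + 8³ + 7³ = 216 + 512 + 343 = 1071
1071 → 1³ + 0³ + 7³ + 1³ = 1 + 0 + 343 + 1 = 345
345 → 3³ + 4³ + 5³ = 27 + 64 + 125 = 216
216 → 2³ + 1³ + 6³ = 8 + 1 + 216 = 225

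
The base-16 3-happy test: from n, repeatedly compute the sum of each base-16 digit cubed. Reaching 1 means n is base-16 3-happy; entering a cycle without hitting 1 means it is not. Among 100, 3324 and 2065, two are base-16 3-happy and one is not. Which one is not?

3324

100: 100 → 280 → 514 → 16 → 1  — reaches 1 (base-16 3-happy)
3324: 3324 → 6831 → 5376 → 126 → 3087 → 5103 → 6147 → 540 → 1737 → 2673 → 1344 → 189 → 3528 → 4437 → 252 → 5103  — repeats 5103 (not base-16 3-happy)
2065: 2065 → 514 → 16 → 1  — reaches 1 (base-16 3-happy)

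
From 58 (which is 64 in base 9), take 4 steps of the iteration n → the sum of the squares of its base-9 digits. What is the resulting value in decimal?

74

58 = (6,4)_9 → 6² + 4² = 52
52 = (5,7)_9 → 5² + 7² = 74
74 = (8,2)_9 → 8² + 2² = 68
68 = (7,5)_9 → 7² + 5² = 74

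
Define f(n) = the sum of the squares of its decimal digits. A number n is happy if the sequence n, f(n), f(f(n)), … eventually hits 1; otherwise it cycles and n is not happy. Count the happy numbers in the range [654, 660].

2

654: 654 → 77 → 98 → 145 → 42 → 20 → 4 → 16 → 37 → 58 → 89 → 145  — not happy
655: 655 → 86 → 100 → 1  — happy
656: 656 → 97 → 130 → 10 → 1  — happy
657: 657 → 110 → 2 → 4 → 16 → 37 → 58 → 89 → 145 → 42 → 20 → 4  — not happy
658: 658 → 125 → 30 → 9 → 81 → 65 → 61 → 37 → 58 → 89 → 145 → 42 → 20 → 4 → 16 → 37  — not happy
659: 659 → 142 → 21 → 5 → 25 → 29 → 85 → 89 → 145 → 42 → 20 → 4 → 16 → 37 → 58 → 89  — not happy
660: 660 → 72 → 53 → 34 → 25 → 29 → 85 → 89 → 145 → 42 → 20 → 4 → 16 → 37 → 58 → 89  — not happy
happy: 655, 656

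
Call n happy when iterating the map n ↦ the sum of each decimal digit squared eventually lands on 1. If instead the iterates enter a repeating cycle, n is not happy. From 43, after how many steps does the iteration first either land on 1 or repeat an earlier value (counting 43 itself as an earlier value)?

43 → 4² + 3² = 16 + 9 = 25
25 → 2² + 5² = 4 + 25 = 29
29 → 2² + 9² = 4 + 81 = 85
85 → 8² + 5² = 64 + 25 = 89
89 → 8² + 9² = 64 + 81 = 145
145 → 1² + 4² + 5² = 1 + 16 + 25 = 42
42 → 4² + 2² = 16 + 4 = 20
20 → 2² + 0² = 4 + 0 = 4
4 → 4² = 16
16 → 1² + 6² = 1 + 36 = 37
37 → 3² + 7² = 9 + 49 = 58
58 → 5² + 8² = 25 + 64 = 89  — 89 repeats.
That took 12 steps.

12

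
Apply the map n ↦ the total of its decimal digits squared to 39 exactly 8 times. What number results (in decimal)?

39 → 3² + 9² = 9 + 81 = 90
90 → 9² + 0² = 81 + 0 = 81
81 → 8² + 1² = 64 + 1 = 65
65 → 6² + 5² = 36 + 25 = 61
61 → 6² + 1² = 36 + 1 = 37
37 → 3² + 7² = 9 + 49 = 58
58 → 5² + 8² = 25 + 64 = 89
89 → 8² + 9² = 64 + 81 = 145

145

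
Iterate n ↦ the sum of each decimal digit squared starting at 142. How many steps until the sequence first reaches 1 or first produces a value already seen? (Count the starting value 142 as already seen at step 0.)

14

142 → 21
21 → 5
5 → 25
25 → 29
29 → 85
85 → 89
89 → 145
145 → 42
42 → 20
20 → 4
4 → 16
16 → 37
37 → 58
58 → 89  — 89 repeats.
That took 14 steps.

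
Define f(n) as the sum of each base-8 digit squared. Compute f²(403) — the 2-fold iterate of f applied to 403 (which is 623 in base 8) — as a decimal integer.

403 = (6,2,3)_8 → 6² + 2² + 3² = 36 + 4 + 9 = 49
49 = (6,1)_8 → 6² + 1² = 36 + 1 = 37

37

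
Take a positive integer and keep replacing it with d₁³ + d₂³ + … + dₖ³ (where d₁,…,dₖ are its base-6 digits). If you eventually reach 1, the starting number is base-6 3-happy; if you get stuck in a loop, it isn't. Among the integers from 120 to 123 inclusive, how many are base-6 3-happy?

120: 120 → 35 → 250 → 190 → 190  (repeats 190)
121: 121 → 36 → 1  (reaches 1)
122: 122 → 43 → 3 → 27 → 91 → 36 → 1  (reaches 1)
123: 123 → 62 → 73 → 9 → 28 → 128 → 62  (repeats 62)
base-6 3-happy: 121, 122

2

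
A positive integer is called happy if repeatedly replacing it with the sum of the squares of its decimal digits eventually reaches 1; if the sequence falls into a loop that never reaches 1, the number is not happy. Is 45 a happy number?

not happy

45 → 4² + 5² = 41
41 → 4² + 1² = 17
17 → 1² + 7² = 50
50 → 5² + 0² = 25
25 → 2² + 5² = 29
29 → 2² + 9² = 85
85 → 8² + 5² = 89
89 → 8² + 9² = 145
145 → 1² + 4² + 5² = 42
42 → 4² + 2² = 20
20 → 2² + 0² = 4
4 → 4² = 16
16 → 1² + 6² = 37
37 → 3² + 7² = 58
58 → 5² + 8² = 89  — 89 already seen; the sequence cycles without reaching 1.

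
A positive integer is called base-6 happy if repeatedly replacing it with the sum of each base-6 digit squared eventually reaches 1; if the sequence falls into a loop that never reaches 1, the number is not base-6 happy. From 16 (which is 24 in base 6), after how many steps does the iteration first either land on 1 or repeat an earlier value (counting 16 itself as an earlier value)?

16 = (2,4)_6 → 20
20 = (3,2)_6 → 13
13 = (2,1)_6 → 5
5 = (5)_6 → 25
25 = (4,1)_6 → 17
17 = (2,5)_6 → 29
29 = (4,5)_6 → 41
41 = (1,0,5)_6 → 26
26 = (4,2)_6 → 20  — 20 repeats.
That took 9 steps.

9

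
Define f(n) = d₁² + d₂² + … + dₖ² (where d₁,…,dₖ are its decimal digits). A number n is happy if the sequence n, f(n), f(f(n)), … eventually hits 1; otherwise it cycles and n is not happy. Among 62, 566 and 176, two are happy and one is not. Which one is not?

62

62: 62 → 40 → 16 → 37 → 58 → 89 → 145 → 42 → 20 → 4 → 16  — repeats 16 (not happy)
566: 566 → 97 → 130 → 10 → 1  — reaches 1 (happy)
176: 176 → 86 → 100 → 1  — reaches 1 (happy)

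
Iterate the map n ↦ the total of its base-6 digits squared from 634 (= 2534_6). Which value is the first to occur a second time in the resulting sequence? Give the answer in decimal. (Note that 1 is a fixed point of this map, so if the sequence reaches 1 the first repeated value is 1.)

634 = (2,5,3,4)_6 → 2² + 5² + 3² + 4² = 4 + 25 + 9 + 16 = 54
54 = (1,3,0)_6 → 1² + 3² + 0² = 1 + 9 + 0 = 10
10 = (1,4)_6 → 1² + 4² = 1 + 16 = 17
17 = (2,5)_6 → 2² + 5² = 4 + 25 = 29
29 = (4,5)_6 → 4² + 5² = 16 + 25 = 41
41 = (1,0,5)_6 → 1² + 0² + 5² = 1 + 0 + 25 = 26
26 = (4,2)_6 → 4² + 2² = 16 + 4 = 20
20 = (3,2)_6 → 3² + 2² = 9 + 4 = 13
13 = (2,1)_6 → 2² + 1² = 4 + 1 = 5
5 = (5)_6 → 5² = 25
25 = (4,1)_6 → 4² + 1² = 16 + 1 = 17  — 17 already appeared earlier.

17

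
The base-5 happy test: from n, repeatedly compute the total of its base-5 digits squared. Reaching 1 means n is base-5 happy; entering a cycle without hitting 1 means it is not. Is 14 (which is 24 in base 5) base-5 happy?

not base-5 happy

14 = (2,4)_5 → 20
20 = (4,0)_5 → 16
16 = (3,1)_5 → 10
10 = (2,0)_5 → 4
4 = (4)_5 → 16  — 16 already seen; the sequence cycles without reaching 1.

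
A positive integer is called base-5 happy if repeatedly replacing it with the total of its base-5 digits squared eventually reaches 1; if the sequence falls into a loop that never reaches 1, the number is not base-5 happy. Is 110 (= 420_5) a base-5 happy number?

110 = (4,2,0)_5 → 4² + 2² + 0² = 16 + 4 + 0 = 20
20 = (4,0)_5 → 4² + 0² = 16 + 0 = 16
16 = (3,1)_5 → 3² + 1² = 9 + 1 = 10
10 = (2,0)_5 → 2² + 0² = 4 + 0 = 4
4 = (4)_5 → 4² = 16  — 16 already seen; the sequence cycles without reaching 1.

not base-5 happy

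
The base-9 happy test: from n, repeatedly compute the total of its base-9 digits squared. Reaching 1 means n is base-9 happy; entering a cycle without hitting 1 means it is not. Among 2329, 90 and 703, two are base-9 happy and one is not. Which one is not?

2329: 2329 → 95 → 27 → 9 → 1  — reaches 1 (base-9 happy)
90: 90 → 2 → 4 → 16 → 50 → 50  — repeats 50 (not base-9 happy)
703: 703 → 101 → 9 → 1  — reaches 1 (base-9 happy)

90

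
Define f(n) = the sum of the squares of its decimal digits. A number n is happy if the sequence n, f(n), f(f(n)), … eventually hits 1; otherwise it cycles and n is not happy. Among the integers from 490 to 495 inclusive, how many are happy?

1

490: 490 → 97 → 130 → 10 → 1  — happy
491: 491 → 98 → 145 → 42 → 20 → 4 → 16 → 37 → 58 → 89 → 145  — not happy
492: 492 → 101 → 2 → 4 → 16 → 37 → 58 → 89 → 145 → 42 → 20 → 4  — not happy
493: 493 → 106 → 37 → 58 → 89 → 145 → 42 → 20 → 4 → 16 → 37  — not happy
494: 494 → 113 → 11 → 2 → 4 → 16 → 37 → 58 → 89 → 145 → 42 → 20 → 4  — not happy
495: 495 → 122 → 9 → 81 → 65 → 61 → 37 → 58 → 89 → 145 → 42 → 20 → 4 → 16 → 37  — not happy
happy: 490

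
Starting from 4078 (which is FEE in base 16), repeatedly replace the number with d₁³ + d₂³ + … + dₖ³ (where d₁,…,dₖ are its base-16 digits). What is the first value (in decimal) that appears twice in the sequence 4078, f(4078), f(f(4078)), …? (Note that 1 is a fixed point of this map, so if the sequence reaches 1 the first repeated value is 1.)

1

4078 = (15,14,14)_16 → 15³ + 14³ + 14³ = 8863
8863 = (2,2,9,15)_16 → 2³ + 2³ + 9³ + 15³ = 4120
4120 = (1,0,1,8)_16 → 1³ + 0³ + 1³ + 8³ = 514
514 = (2,0,2)_16 → 2³ + 0³ + 2³ = 16
16 = (1,0)_16 → 1³ + 0³ = 1  — reached the fixed point 1.
1 → 1, so 1 is the first repeated value.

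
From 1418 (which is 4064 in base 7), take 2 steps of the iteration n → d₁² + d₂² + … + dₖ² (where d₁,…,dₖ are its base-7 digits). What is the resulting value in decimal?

1418 = (4,0,6,4)_7 → 4² + 0² + 6² + 4² = 68
68 = (1,2,5)_7 → 1² + 2² + 5² = 30

30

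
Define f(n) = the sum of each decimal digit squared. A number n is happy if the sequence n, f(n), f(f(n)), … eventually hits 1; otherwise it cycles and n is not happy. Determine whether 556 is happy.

556 → 5² + 5² + 6² = 86
86 → 8² + 6² = 100
100 → 1² + 0² + 0² = 1  — reached 1.

happy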